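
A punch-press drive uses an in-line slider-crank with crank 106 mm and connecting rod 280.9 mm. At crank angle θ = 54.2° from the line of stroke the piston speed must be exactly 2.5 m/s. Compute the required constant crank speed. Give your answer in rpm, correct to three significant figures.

For an in-line slider-crank, |v_piston| = rω|sinθ|·[1 + r cosθ/√(L² − r² sin²θ)].
With r = 0.106 m, L = 0.2809 m, θ = 54.2°: the bracketed kinematic factor |dx/dθ| = 0.10591 m.
ω = v/|dx/dθ| = 2.5/0.10591 = 23.606 rad/s.
N = 60ω/(2π) = 225.42 rpm.

225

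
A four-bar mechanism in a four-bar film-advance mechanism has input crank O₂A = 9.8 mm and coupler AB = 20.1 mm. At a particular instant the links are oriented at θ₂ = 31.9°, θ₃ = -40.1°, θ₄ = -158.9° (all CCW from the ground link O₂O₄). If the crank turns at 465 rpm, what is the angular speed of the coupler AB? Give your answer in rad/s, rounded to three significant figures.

ω₂ = 48.69 rad/s (from 465 rpm).
Differentiating the loop-closure r₂e^{iθ₂}+r₃e^{iθ₃}=r₁+r₄e^{iθ₄} gives r₂ω₂e^{iθ₂}+r₃ω₃e^{iθ₃}=r₄ω₄e^{iθ₄}.
Eliminating the other unknown: ω₃ = r₂ω₂ sin(θ₄−θ₂) / [r₃ sin(θ₃−θ₄)].
Numerator sine = +0.18738; denominator sine = +0.87631.
Result = 0.0098·48.69·(+0.18738) / (0.0201·(+0.87631)) = +5.0767 rad/s; magnitude 5.0767 rad/s.

5.08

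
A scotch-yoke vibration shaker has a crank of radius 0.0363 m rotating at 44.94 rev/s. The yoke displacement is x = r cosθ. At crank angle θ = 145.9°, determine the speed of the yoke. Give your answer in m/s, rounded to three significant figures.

5.75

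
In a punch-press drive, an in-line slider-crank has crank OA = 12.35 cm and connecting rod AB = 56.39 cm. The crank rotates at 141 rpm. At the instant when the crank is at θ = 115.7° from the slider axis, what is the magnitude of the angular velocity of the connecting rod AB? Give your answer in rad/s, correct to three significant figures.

1.43

ω = 14.77 rad/s (converted from 141 rpm).
The rod makes angle φ with the slider axis where L sinφ = r sinθ; differentiating, L cosφ·φ̇ = r ω cosθ.
L cosφ = √(L² − r² sin²θ) = 0.55281 m.
|ω_rod| = r ω |cosθ| / √(L² − r² sin²θ) = 0.1235·14.77·0.43366/0.55281 = 1.4305 rad/s.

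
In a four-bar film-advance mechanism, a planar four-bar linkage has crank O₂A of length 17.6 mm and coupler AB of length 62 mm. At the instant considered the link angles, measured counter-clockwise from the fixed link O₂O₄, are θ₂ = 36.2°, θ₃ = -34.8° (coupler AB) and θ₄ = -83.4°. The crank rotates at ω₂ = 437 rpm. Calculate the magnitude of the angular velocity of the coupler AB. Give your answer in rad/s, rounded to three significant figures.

ω₂ = 45.76 rad/s (from 437 rpm).
Differentiating the loop-closure r₂e^{iθ₂}+r₃e^{iθ₃}=r₁+r₄e^{iθ₄} gives r₂ω₂e^{iθ₂}+r₃ω₃e^{iθ₃}=r₄ω₄e^{iθ₄}.
Eliminating the other unknown: ω₃ = r₂ω₂ sin(θ₄−θ₂) / [r₃ sin(θ₃−θ₄)].
Numerator sine = -0.86949; denominator sine = +0.75011.
Result = 0.0176·45.76·(-0.86949) / (0.062·(+0.75011)) = -15.058 rad/s; magnitude 15.058 rad/s.

15.1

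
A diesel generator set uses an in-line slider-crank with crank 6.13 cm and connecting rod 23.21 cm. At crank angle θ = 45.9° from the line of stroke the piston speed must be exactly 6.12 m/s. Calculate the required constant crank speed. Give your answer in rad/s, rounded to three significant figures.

For an in-line slider-crank, |v_piston| = rω|sinθ|·[1 + r cosθ/√(L² − r² sin²θ)].
With r = 0.0613 m, L = 0.2321 m, θ = 45.9°: the bracketed kinematic factor |dx/dθ| = 0.052262 m.
ω = v/|dx/dθ| = 6.12/0.052262 = 117.1 rad/s.

117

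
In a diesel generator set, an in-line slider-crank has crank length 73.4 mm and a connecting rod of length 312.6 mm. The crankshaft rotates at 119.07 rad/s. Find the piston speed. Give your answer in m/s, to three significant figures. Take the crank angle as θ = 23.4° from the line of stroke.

4.22

ω = 119.1 rad/s
For an in-line slider-crank, x = r cosθ + √(L² − r² sin²θ), so v = −rω sinθ·[1 + r cosθ/√(L² − r² sin²θ)].
With r = 0.0734 m, L = 0.3126 m, θ = 23.4°: √(L² − r² sin²θ) = 0.31124 m.
v = −0.0734·119.1·0.39715·[1 + 0.0734·0.91775/0.31124] = -4.2222 m/s.
|v| = 4.2222 m/s.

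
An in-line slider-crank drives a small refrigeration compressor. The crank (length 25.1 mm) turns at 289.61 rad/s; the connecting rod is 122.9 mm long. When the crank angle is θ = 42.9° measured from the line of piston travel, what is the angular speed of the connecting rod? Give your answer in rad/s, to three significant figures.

43.8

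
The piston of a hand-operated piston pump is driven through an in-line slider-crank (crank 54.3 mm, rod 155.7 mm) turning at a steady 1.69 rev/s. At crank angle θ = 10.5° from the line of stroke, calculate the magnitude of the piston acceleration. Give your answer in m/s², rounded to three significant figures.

8.03

ω = 2π·1.69 = 10.62 rad/s
x(θ) = r cosθ + √(L² − r² sin²θ); with ω constant, a = ω²·d²x/dθ².
d²x/dθ² = −r cosθ − r²(cos2θ)/√u − r⁴ sin²2θ/(4u^{3/2}),  u = L² − r² sin²θ = 0.0241446 m².
Substituting r = 0.0543 m, L = 0.1557 m, θ = 10.5°: d²x/dθ² = -0.07118 m.
a = ω²·d²x/dθ² = (10.62)²·(-0.07118) = -8.0259 m/s²;  |a| = 8.0259 m/s².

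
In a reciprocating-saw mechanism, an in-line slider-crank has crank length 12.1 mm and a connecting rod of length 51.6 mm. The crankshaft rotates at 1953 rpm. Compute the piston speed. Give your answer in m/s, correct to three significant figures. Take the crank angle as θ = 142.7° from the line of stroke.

1.22

ω = 2π·1953/60 = 204.5 rad/s
For an in-line slider-crank, x = r cosθ + √(L² − r² sin²θ), so v = −rω sinθ·[1 + r cosθ/√(L² − r² sin²θ)].
With r = 0.0121 m, L = 0.0516 m, θ = 142.7°: √(L² − r² sin²θ) = 0.051076 m.
v = −0.0121·204.5·0.60599·[1 + 0.0121·-0.79547/0.051076] = -1.217 m/s.
|v| = 1.217 m/s.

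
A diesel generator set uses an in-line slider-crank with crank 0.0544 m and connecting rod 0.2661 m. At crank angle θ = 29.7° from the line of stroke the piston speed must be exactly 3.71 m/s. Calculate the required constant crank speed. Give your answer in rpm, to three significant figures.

1120

For an in-line slider-crank, |v_piston| = rω|sinθ|·[1 + r cosθ/√(L² − r² sin²θ)].
With r = 0.0544 m, L = 0.2661 m, θ = 29.7°: the bracketed kinematic factor |dx/dθ| = 0.031764 m.
ω = v/|dx/dθ| = 3.71/0.031764 = 116.8 rad/s.
N = 60ω/(2π) = 1115.3 rpm.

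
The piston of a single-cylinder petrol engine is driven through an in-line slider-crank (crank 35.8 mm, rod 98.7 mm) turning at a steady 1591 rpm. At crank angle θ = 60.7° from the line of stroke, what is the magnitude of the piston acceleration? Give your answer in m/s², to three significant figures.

298

ω = 2π·1591/60 = 166.6 rad/s
x(θ) = r cosθ + √(L² − r² sin²θ); with ω constant, a = ω²·d²x/dθ².
d²x/dθ² = −r cosθ − r²(cos2θ)/√u − r⁴ sin²2θ/(4u^{3/2}),  u = L² − r² sin²θ = 0.008767 m².
Substituting r = 0.0358 m, L = 0.0987 m, θ = 60.7°: d²x/dθ² = -0.010753 m.
a = ω²·d²x/dθ² = (166.6)²·(-0.010753) = -298.48 m/s²;  |a| = 298.48 m/s².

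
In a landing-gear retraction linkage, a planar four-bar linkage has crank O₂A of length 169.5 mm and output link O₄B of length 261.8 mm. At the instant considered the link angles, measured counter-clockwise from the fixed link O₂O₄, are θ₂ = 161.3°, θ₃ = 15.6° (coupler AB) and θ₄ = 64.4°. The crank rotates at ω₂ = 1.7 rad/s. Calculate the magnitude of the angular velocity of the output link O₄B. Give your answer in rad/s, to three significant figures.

ω₂ = 1.7 rad/s
Differentiating the loop-closure r₂e^{iθ₂}+r₃e^{iθ₃}=r₁+r₄e^{iθ₄} gives r₂ω₂e^{iθ₂}+r₃ω₃e^{iθ₃}=r₄ω₄e^{iθ₄}.
Eliminating the other unknown: ω₄ = r₂ω₂ sin(θ₂−θ₃) / [r₄ sin(θ₄−θ₃)].
Numerator sine = +0.56353; denominator sine = +0.75241.
Result = 0.1695·1.7·(+0.56353) / (0.2618·(+0.75241)) = +0.82434 rad/s; magnitude 0.82434 rad/s.

0.824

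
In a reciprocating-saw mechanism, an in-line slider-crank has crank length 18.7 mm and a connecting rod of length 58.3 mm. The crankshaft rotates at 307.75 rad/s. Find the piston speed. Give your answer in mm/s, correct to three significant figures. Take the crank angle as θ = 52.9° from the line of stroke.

ω = 307.8 rad/s
For an in-line slider-crank, x = r cosθ + √(L² − r² sin²θ), so v = −rω sinθ·[1 + r cosθ/√(L² − r² sin²θ)].
With r = 0.0187 m, L = 0.0583 m, θ = 52.9°: √(L² − r² sin²θ) = 0.05636 m.
v = −0.0187·307.8·0.79758·[1 + 0.0187·0.60321/0.05636] = -5.5087 m/s.
|v| = 5.5087 m/s = 5508.7 mm/s.

5510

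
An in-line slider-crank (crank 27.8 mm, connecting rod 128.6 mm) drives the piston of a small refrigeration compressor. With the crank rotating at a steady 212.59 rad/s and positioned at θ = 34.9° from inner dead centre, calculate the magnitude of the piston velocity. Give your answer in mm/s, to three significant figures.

ω = 212.6 rad/s
For an in-line slider-crank, x = r cosθ + √(L² − r² sin²θ), so v = −rω sinθ·[1 + r cosθ/√(L² − r² sin²θ)].
With r = 0.0278 m, L = 0.1286 m, θ = 34.9°: √(L² − r² sin²θ) = 0.12761 m.
v = −0.0278·212.6·0.57215·[1 + 0.0278·0.82015/0.12761] = -3.9855 m/s.
|v| = 3.9855 m/s = 3985.5 mm/s.

3990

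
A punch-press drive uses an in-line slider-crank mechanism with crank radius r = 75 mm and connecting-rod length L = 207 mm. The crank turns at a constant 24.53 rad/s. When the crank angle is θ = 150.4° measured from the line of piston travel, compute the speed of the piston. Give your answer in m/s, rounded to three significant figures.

ω = 24.53 rad/s
For an in-line slider-crank, x = r cosθ + √(L² − r² sin²θ), so v = −rω sinθ·[1 + r cosθ/√(L² − r² sin²θ)].
With r = 0.075 m, L = 0.207 m, θ = 150.4°: √(L² − r² sin²θ) = 0.20366 m.
v = −0.075·24.53·0.49394·[1 + 0.075·-0.86949/0.20366] = -0.61775 m/s.
|v| = 0.61775 m/s.

0.618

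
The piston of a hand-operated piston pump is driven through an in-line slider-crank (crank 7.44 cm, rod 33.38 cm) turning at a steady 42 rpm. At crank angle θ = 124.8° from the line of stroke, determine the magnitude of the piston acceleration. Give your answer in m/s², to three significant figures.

ω = 2π·42/60 = 4.398 rad/s
x(θ) = r cosθ + √(L² − r² sin²θ); with ω constant, a = ω²·d²x/dθ².
d²x/dθ² = −r cosθ − r²(cos2θ)/√u − r⁴ sin²2θ/(4u^{3/2}),  u = L² − r² sin²θ = 0.10769 m².
Substituting r = 0.0744 m, L = 0.3338 m, θ = 124.8°: d²x/dθ² = +0.04815 m.
a = ω²·d²x/dθ² = (4.398)²·(+0.04815) = +0.93144 m/s²;  |a| = 0.93144 m/s².

0.931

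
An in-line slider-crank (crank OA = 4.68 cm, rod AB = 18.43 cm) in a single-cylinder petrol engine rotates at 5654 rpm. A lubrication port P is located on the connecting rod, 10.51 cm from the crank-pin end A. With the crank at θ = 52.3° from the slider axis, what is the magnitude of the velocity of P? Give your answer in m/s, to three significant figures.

ω = 592.1 rad/s.  Crank-pin speed |V_A| = rω = 27.71 m/s, perpendicular to OA.
Rod angle: sinφ = −(r/L) sinθ ⇒ φ = -11.591°; ω_rod = −rω cosθ/√(L²−r²sin²θ) = -93.857 rad/s.
V_P = V_A + ω_rod × AP, with AP = 0.1051 m along the rod.
Components: V_Px = −rω sinθ − a·ω_rod·sinφ = -23.906 m/s;  V_Py = rω cosθ + a·ω_rod·cosφ = +7.2819 m/s.
|V_P| = √(V_Px² + V_Py²) = 24.991 m/s.

25.0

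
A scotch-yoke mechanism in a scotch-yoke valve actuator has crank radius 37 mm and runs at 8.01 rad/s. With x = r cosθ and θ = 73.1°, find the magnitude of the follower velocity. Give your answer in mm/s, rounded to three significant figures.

ω = 8.01 rad/s
x = r cosθ ⇒ ẋ = −rω sinθ.
|v| = rω|sinθ| = 0.037·8.01·|sin 73.1°| = 0.28357 m/s = 283.57 mm/s.

284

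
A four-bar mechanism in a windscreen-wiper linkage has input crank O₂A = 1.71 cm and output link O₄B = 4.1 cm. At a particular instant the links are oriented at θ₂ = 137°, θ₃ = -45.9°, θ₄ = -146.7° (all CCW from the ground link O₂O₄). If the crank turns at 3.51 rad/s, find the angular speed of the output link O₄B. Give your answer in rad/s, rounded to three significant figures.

ω₂ = 3.51 rad/s
Differentiating the loop-closure r₂e^{iθ₂}+r₃e^{iθ₃}=r₁+r₄e^{iθ₄} gives r₂ω₂e^{iθ₂}+r₃ω₃e^{iθ₃}=r₄ω₄e^{iθ₄}.
Eliminating the other unknown: ω₄ = r₂ω₂ sin(θ₂−θ₃) / [r₄ sin(θ₄−θ₃)].
Numerator sine = -0.05059; denominator sine = -0.98229.
Result = 0.0171·3.51·(-0.05059) / (0.041·(-0.98229)) = +0.0754 rad/s; magnitude 0.0754 rad/s.

0.0754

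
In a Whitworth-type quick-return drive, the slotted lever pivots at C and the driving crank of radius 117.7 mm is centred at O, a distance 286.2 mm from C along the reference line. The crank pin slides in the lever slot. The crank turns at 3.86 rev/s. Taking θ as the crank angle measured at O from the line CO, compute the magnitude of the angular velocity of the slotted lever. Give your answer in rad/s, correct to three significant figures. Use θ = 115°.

0.138

ω = 24.25 rad/s (from 3.86 rev/s).
Crank pin A relative to C: A = (d + r cosθ, r sinθ); lever angle φ = atan2(r sinθ, d + r cosθ).
Differentiating tanφ: φ̇ = rω(d cosθ + r)/(d² + r² + 2dr cosθ).
d² + r² + 2dr cosθ = |CA|² = 0.0672913 m²;  d cosθ + r = -0.0032533 m.
|ω_lever| = |0.1177·24.25·-0.0032533| / 0.0672913 = 0.13801 rad/s.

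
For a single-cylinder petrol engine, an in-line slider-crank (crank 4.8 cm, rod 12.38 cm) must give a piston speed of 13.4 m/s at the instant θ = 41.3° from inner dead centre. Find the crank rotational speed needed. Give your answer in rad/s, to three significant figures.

For an in-line slider-crank, |v_piston| = rω|sinθ|·[1 + r cosθ/√(L² − r² sin²θ)].
With r = 0.048 m, L = 0.1238 m, θ = 41.3°: the bracketed kinematic factor |dx/dθ| = 0.041226 m.
ω = v/|dx/dθ| = 13.4/0.041226 = 325.04 rad/s.

325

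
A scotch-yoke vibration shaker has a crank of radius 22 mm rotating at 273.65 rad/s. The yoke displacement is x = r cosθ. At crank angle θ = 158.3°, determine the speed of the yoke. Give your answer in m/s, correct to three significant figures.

ω = 273.6 rad/s
x = r cosθ ⇒ ẋ = −rω sinθ.
|v| = rω|sinθ| = 0.022·273.6·|sin 158.3°| = 2.226 m/s.

2.23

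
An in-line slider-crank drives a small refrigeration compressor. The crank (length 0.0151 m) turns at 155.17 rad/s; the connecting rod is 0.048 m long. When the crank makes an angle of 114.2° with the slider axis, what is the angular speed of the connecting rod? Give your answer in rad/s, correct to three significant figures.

20.9

ω = 155.2 rad/s
The rod makes angle φ with the slider axis where L sinφ = r sinθ; differentiating, L cosφ·φ̇ = r ω cosθ.
L cosφ = √(L² − r² sin²θ) = 0.045982 m.
|ω_rod| = r ω |cosθ| / √(L² − r² sin²θ) = 0.0151·155.2·0.40992/0.045982 = 20.888 rad/s.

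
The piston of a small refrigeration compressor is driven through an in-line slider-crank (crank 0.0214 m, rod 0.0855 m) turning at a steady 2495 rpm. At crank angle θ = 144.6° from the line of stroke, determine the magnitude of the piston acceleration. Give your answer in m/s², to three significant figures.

ω = 2π·2495/60 = 261.3 rad/s
x(θ) = r cosθ + √(L² − r² sin²θ); with ω constant, a = ω²·d²x/dθ².
d²x/dθ² = −r cosθ − r²(cos2θ)/√u − r⁴ sin²2θ/(4u^{3/2}),  u = L² − r² sin²θ = 0.00715657 m².
Substituting r = 0.0214 m, L = 0.0855 m, θ = 144.6°: d²x/dθ² = +0.015586 m.
a = ω²·d²x/dθ² = (261.3)²·(+0.015586) = +1064 m/s²;  |a| = 1064 m/s².

1060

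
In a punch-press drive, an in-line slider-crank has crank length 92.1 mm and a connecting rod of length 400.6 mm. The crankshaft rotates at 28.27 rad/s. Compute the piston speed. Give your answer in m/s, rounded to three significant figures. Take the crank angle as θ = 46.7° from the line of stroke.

2.20

ω = 28.27 rad/s
For an in-line slider-crank, x = r cosθ + √(L² − r² sin²θ), so v = −rω sinθ·[1 + r cosθ/√(L² − r² sin²θ)].
With r = 0.0921 m, L = 0.4006 m, θ = 46.7°: √(L² − r² sin²θ) = 0.39495 m.
v = −0.0921·28.27·0.72777·[1 + 0.0921·0.68582/0.39495] = -2.1979 m/s.
|v| = 2.1979 m/s.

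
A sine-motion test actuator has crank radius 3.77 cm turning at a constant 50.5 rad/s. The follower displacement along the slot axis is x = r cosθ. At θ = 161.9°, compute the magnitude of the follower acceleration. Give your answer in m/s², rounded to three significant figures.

91.4

ω = 50.5 rad/s
x = r cosθ ⇒ ẍ = −rω² cosθ (ω constant).
|a| = rω²|cosθ| = 0.0377·(50.5)²·|cos 161.9°| = 91.387 m/s².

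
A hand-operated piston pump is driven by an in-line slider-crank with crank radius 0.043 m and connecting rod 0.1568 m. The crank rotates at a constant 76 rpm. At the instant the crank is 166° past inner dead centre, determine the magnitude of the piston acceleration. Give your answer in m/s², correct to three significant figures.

1.98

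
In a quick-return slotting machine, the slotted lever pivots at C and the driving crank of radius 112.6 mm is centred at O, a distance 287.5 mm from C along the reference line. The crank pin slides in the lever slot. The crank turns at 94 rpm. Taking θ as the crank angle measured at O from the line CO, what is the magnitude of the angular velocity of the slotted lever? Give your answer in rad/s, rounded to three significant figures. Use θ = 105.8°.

0.490

ω = 9.844 rad/s (from 94 rpm).
Crank pin A relative to C: A = (d + r cosθ, r sinθ); lever angle φ = atan2(r sinθ, d + r cosθ).
Differentiating tanφ: φ̇ = rω(d cosθ + r)/(d² + r² + 2dr cosθ).
d² + r² + 2dr cosθ = |CA|² = 0.0777062 m²;  d cosθ + r = +0.034319 m.
|ω_lever| = |0.1126·9.844·+0.034319| / 0.0777062 = 0.48953 rad/s.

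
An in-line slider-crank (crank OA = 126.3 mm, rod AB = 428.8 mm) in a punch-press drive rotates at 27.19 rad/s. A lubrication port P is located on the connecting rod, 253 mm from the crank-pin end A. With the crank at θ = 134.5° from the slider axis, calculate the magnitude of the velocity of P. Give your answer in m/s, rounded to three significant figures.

ω = 27.19 rad/s.  Crank-pin speed |V_A| = rω = 3.4341 m/s, perpendicular to OA.
Rod angle: sinφ = −(r/L) sinθ ⇒ φ = -12.127°; ω_rod = −rω cosθ/√(L²−r²sin²θ) = +5.7414 rad/s.
V_P = V_A + ω_rod × AP, with AP = 0.253 m along the rod.
Components: V_Px = −rω sinθ − a·ω_rod·sinφ = -2.1442 m/s;  V_Py = rω cosθ + a·ω_rod·cosφ = -0.98682 m/s.
|V_P| = √(V_Px² + V_Py²) = 2.3604 m/s.

2.36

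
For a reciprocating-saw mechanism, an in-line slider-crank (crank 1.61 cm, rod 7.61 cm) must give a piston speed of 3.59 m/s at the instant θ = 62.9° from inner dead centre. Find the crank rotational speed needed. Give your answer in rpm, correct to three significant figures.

2180

For an in-line slider-crank, |v_piston| = rω|sinθ|·[1 + r cosθ/√(L² − r² sin²θ)].
With r = 0.0161 m, L = 0.0761 m, θ = 62.9°: the bracketed kinematic factor |dx/dθ| = 0.015739 m.
ω = v/|dx/dθ| = 3.59/0.015739 = 228.1 rad/s.
N = 60ω/(2π) = 2178.2 rpm.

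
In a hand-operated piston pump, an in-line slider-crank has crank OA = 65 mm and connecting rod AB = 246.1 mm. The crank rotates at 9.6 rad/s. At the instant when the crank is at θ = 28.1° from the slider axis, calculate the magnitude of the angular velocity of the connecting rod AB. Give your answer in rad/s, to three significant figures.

2.25

ω = 9.6 rad/s
The rod makes angle φ with the slider axis where L sinφ = r sinθ; differentiating, L cosφ·φ̇ = r ω cosθ.
L cosφ = √(L² − r² sin²θ) = 0.24419 m.
|ω_rod| = r ω |cosθ| / √(L² − r² sin²θ) = 0.065·9.6·0.88213/0.24419 = 2.2542 rad/s.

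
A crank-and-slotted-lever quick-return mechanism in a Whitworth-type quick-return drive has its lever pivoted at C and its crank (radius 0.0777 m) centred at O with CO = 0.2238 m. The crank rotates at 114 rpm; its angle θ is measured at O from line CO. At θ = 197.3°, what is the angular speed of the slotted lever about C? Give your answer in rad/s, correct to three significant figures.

ω = 11.94 rad/s (from 114 rpm).
Crank pin A relative to C: A = (d + r cosθ, r sinθ); lever angle φ = atan2(r sinθ, d + r cosθ).
Differentiating tanφ: φ̇ = rω(d cosθ + r)/(d² + r² + 2dr cosθ).
d² + r² + 2dr cosθ = |CA|² = 0.0229186 m²;  d cosθ + r = -0.13598 m.
|ω_lever| = |0.0777·11.94·-0.13598| / 0.0229186 = 5.5034 rad/s.

5.50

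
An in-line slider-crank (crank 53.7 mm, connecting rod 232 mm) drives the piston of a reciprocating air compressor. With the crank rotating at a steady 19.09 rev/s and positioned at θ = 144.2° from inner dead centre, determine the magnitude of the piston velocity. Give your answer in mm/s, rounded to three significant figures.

ω = 2π·19.1 = 119.9 rad/s
For an in-line slider-crank, x = r cosθ + √(L² − r² sin²θ), so v = −rω sinθ·[1 + r cosθ/√(L² − r² sin²θ)].
With r = 0.0537 m, L = 0.232 m, θ = 144.2°: √(L² − r² sin²θ) = 0.22986 m.
v = −0.0537·119.9·0.58496·[1 + 0.0537·-0.81106/0.22986] = -3.0539 m/s.
|v| = 3.0539 m/s = 3053.9 mm/s.

3050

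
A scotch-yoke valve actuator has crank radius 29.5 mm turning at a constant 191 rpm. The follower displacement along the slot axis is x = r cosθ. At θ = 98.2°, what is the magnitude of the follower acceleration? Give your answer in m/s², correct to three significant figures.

ω = 20 rad/s (from 191 rpm).
x = r cosθ ⇒ ẍ = −rω² cosθ (ω constant).
|a| = rω²|cosθ| = 0.0295·(20)²·|cos 98.2°| = 1.6833 m/s².

1.68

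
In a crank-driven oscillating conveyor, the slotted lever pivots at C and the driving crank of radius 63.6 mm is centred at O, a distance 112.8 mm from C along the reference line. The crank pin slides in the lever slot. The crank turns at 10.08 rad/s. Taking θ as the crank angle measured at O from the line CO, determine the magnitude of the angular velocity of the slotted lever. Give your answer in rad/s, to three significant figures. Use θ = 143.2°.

3.24

ω = 10.08 rad/s
Crank pin A relative to C: A = (d + r cosθ, r sinθ); lever angle φ = atan2(r sinθ, d + r cosθ).
Differentiating tanφ: φ̇ = rω(d cosθ + r)/(d² + r² + 2dr cosθ).
d² + r² + 2dr cosθ = |CA|² = 0.00527978 m²;  d cosθ + r = -0.026722 m.
|ω_lever| = |0.0636·10.08·-0.026722| / 0.00527978 = 3.2447 rad/s.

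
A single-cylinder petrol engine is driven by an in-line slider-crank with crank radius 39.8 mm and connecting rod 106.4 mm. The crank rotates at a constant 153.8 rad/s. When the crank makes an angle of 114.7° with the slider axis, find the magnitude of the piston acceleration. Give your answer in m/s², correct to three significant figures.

ω = 153.8 rad/s
x(θ) = r cosθ + √(L² − r² sin²θ); with ω constant, a = ω²·d²x/dθ².
d²x/dθ² = −r cosθ − r²(cos2θ)/√u − r⁴ sin²2θ/(4u^{3/2}),  u = L² − r² sin²θ = 0.0100135 m².
Substituting r = 0.0398 m, L = 0.1064 m, θ = 114.7°: d²x/dθ² = +0.026572 m.
a = ω²·d²x/dθ² = (153.8)²·(+0.026572) = +628.54 m/s²;  |a| = 628.54 m/s².

629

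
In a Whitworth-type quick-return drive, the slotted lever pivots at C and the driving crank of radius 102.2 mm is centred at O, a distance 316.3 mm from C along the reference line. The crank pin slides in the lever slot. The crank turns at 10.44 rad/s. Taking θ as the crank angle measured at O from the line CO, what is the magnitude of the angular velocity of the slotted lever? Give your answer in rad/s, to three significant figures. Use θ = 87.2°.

ω = 10.44 rad/s
Crank pin A relative to C: A = (d + r cosθ, r sinθ); lever angle φ = atan2(r sinθ, d + r cosθ).
Differentiating tanφ: φ̇ = rω(d cosθ + r)/(d² + r² + 2dr cosθ).
d² + r² + 2dr cosθ = |CA|² = 0.113649 m²;  d cosθ + r = +0.11765 m.
|ω_lever| = |0.1022·10.44·+0.11765| / 0.113649 = 1.1045 rad/s.

1.10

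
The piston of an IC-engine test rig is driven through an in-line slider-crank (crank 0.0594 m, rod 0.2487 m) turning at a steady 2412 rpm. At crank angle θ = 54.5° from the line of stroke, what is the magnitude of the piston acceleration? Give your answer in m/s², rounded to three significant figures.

ω = 2π·2412/60 = 252.6 rad/s
x(θ) = r cosθ + √(L² − r² sin²θ); with ω constant, a = ω²·d²x/dθ².
d²x/dθ² = −r cosθ − r²(cos2θ)/√u − r⁴ sin²2θ/(4u^{3/2}),  u = L² − r² sin²θ = 0.0595131 m².
Substituting r = 0.0594 m, L = 0.2487 m, θ = 54.5°: d²x/dθ² = -0.029977 m.
a = ω²·d²x/dθ² = (252.6)²·(-0.029977) = -1912.5 m/s²;  |a| = 1912.5 m/s².

1910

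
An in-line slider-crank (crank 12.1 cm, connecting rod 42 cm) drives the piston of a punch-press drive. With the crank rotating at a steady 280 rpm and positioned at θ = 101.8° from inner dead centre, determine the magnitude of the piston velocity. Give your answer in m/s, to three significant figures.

ω = 2π·280/60 = 29.32 rad/s
For an in-line slider-crank, x = r cosθ + √(L² − r² sin²θ), so v = −rω sinθ·[1 + r cosθ/√(L² − r² sin²θ)].
With r = 0.121 m, L = 0.42 m, θ = 101.8°: √(L² − r² sin²θ) = 0.40295 m.
v = −0.121·29.32·0.97887·[1 + 0.121·-0.20450/0.40295] = -3.2597 m/s.
|v| = 3.2597 m/s.

3.26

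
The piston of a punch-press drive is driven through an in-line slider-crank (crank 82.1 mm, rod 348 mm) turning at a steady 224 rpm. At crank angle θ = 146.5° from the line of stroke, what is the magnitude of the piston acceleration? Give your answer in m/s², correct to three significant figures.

33.3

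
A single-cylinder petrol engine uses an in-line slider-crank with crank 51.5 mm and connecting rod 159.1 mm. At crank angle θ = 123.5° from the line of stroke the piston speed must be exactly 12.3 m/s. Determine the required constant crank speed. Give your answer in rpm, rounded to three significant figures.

For an in-line slider-crank, |v_piston| = rω|sinθ|·[1 + r cosθ/√(L² − r² sin²θ)].
With r = 0.0515 m, L = 0.1591 m, θ = 123.5°: the bracketed kinematic factor |dx/dθ| = 0.034977 m.
ω = v/|dx/dθ| = 12.3/0.034977 = 351.66 rad/s.
N = 60ω/(2π) = 3358.1 rpm.

3360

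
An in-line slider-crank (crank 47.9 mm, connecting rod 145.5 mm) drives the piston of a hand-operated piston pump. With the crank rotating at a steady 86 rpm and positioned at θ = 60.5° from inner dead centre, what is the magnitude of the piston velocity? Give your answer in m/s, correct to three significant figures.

0.439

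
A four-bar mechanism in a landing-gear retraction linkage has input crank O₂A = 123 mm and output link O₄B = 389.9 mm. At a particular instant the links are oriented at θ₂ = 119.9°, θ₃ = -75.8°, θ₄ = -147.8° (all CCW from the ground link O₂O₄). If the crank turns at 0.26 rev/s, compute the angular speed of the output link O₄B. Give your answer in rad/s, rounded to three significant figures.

0.147

ω₂ = 1.634 rad/s (from 0.26 rev/s).
Differentiating the loop-closure r₂e^{iθ₂}+r₃e^{iθ₃}=r₁+r₄e^{iθ₄} gives r₂ω₂e^{iθ₂}+r₃ω₃e^{iθ₃}=r₄ω₄e^{iθ₄}.
Eliminating the other unknown: ω₄ = r₂ω₂ sin(θ₂−θ₃) / [r₄ sin(θ₄−θ₃)].
Numerator sine = -0.27060; denominator sine = -0.95106.
Result = 0.123·1.634·(-0.27060) / (0.3899·(-0.95106)) = +0.14663 rad/s; magnitude 0.14663 rad/s.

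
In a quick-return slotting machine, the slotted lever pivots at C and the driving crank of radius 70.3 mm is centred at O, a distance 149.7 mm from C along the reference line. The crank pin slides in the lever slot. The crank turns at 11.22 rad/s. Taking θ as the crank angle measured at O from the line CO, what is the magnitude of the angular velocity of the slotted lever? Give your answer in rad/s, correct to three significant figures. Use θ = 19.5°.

ω = 11.22 rad/s
Crank pin A relative to C: A = (d + r cosθ, r sinθ); lever angle φ = atan2(r sinθ, d + r cosθ).
Differentiating tanφ: φ̇ = rω(d cosθ + r)/(d² + r² + 2dr cosθ).
d² + r² + 2dr cosθ = |CA|² = 0.0471927 m²;  d cosθ + r = +0.21141 m.
|ω_lever| = |0.0703·11.22·+0.21141| / 0.0471927 = 3.5335 rad/s.

3.53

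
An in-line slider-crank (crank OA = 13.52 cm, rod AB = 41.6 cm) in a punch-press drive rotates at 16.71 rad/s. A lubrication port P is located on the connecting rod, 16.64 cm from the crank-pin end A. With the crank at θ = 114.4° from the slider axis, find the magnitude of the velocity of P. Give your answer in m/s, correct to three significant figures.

2.02

ω = 16.71 rad/s.  Crank-pin speed |V_A| = rω = 2.2592 m/s, perpendicular to OA.
Rod angle: sinφ = −(r/L) sinθ ⇒ φ = -17.216°; ω_rod = −rω cosθ/√(L²−r²sin²θ) = +2.3487 rad/s.
V_P = V_A + ω_rod × AP, with AP = 0.1664 m along the rod.
Components: V_Px = −rω sinθ − a·ω_rod·sinφ = -1.9417 m/s;  V_Py = rω cosθ + a·ω_rod·cosφ = -0.55997 m/s.
|V_P| = √(V_Px² + V_Py²) = 2.0209 m/s.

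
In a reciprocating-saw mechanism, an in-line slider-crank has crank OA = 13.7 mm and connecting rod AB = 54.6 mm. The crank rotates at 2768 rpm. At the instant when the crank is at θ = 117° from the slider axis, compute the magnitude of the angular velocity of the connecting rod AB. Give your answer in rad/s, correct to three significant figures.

ω = 289.9 rad/s (converted from 2768 rpm).
The rod makes angle φ with the slider axis where L sinφ = r sinθ; differentiating, L cosφ·φ̇ = r ω cosθ.
L cosφ = √(L² − r² sin²θ) = 0.053218 m.
|ω_rod| = r ω |cosθ| / √(L² − r² sin²θ) = 0.0137·289.9·0.45399/0.053218 = 33.877 rad/s.

33.9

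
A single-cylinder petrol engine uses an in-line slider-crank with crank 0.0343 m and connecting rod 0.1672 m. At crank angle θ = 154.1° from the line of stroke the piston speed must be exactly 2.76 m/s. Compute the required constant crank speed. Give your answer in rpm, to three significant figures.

2160

For an in-line slider-crank, |v_piston| = rω|sinθ|·[1 + r cosθ/√(L² − r² sin²θ)].
With r = 0.0343 m, L = 0.1672 m, θ = 154.1°: the bracketed kinematic factor |dx/dθ| = 0.012206 m.
ω = v/|dx/dθ| = 2.76/0.012206 = 226.11 rad/s.
N = 60ω/(2π) = 2159.2 rpm.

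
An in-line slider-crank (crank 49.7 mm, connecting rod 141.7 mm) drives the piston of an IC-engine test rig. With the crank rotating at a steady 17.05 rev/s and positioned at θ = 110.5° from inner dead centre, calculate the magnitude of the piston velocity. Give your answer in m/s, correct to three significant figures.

4.34

ω = 2π·17.1 = 107.1 rad/s
For an in-line slider-crank, x = r cosθ + √(L² − r² sin²θ), so v = −rω sinθ·[1 + r cosθ/√(L² − r² sin²θ)].
With r = 0.0497 m, L = 0.1417 m, θ = 110.5°: √(L² − r² sin²θ) = 0.13383 m.
v = −0.0497·107.1·0.93667·[1 + 0.0497·-0.35021/0.13383] = -4.3385 m/s.
|v| = 4.3385 m/s.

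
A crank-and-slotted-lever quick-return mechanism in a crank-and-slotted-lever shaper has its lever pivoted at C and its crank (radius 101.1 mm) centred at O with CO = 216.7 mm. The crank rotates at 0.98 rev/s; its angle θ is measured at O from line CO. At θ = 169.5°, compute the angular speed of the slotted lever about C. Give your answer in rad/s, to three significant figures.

4.94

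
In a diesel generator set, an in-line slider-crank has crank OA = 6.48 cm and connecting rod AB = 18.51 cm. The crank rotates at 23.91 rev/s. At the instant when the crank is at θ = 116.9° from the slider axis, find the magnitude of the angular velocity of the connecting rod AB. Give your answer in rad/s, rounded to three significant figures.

25.0

ω = 150.2 rad/s (converted from 23.91 rev/s).
The rod makes angle φ with the slider axis where L sinφ = r sinθ; differentiating, L cosφ·φ̇ = r ω cosθ.
L cosφ = √(L² − r² sin²θ) = 0.17585 m.
|ω_rod| = r ω |cosθ| / √(L² − r² sin²θ) = 0.0648·150.2·0.45243/0.17585 = 25.047 rad/s.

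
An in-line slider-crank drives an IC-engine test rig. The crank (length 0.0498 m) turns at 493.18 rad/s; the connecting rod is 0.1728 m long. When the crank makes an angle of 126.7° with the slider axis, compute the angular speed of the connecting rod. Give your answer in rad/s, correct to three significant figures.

87.3

ω = 493.2 rad/s
The rod makes angle φ with the slider axis where L sinφ = r sinθ; differentiating, L cosφ·φ̇ = r ω cosθ.
L cosφ = √(L² − r² sin²θ) = 0.16812 m.
|ω_rod| = r ω |cosθ| / √(L² − r² sin²θ) = 0.0498·493.2·0.59763/0.16812 = 87.304 rad/s.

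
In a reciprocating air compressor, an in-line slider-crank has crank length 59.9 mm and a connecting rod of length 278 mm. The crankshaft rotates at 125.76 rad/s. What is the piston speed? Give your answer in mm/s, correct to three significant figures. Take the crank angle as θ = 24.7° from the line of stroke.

ω = 125.8 rad/s
For an in-line slider-crank, x = r cosθ + √(L² − r² sin²θ), so v = −rω sinθ·[1 + r cosθ/√(L² − r² sin²θ)].
With r = 0.0599 m, L = 0.278 m, θ = 24.7°: √(L² − r² sin²θ) = 0.27687 m.
v = −0.0599·125.8·0.41787·[1 + 0.0599·0.90851/0.27687] = -3.7665 m/s.
|v| = 3.7665 m/s = 3766.5 mm/s.

3770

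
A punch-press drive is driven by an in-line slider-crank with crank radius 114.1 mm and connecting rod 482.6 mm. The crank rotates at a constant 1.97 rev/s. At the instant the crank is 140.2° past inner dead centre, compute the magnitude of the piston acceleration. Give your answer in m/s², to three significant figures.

12.6

ω = 2π·1.97 = 12.38 rad/s
x(θ) = r cosθ + √(L² − r² sin²θ); with ω constant, a = ω²·d²x/dθ².
d²x/dθ² = −r cosθ − r²(cos2θ)/√u − r⁴ sin²2θ/(4u^{3/2}),  u = L² − r² sin²θ = 0.227568 m².
Substituting r = 0.1141 m, L = 0.4826 m, θ = 140.2°: d²x/dθ² = +0.082357 m.
a = ω²·d²x/dθ² = (12.38)²·(+0.082357) = +12.618 m/s²;  |a| = 12.618 m/s².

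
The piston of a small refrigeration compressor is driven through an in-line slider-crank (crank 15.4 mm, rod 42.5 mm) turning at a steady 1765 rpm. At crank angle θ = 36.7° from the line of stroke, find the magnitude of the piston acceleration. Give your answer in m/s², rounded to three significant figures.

484

ω = 2π·1765/60 = 184.8 rad/s
x(θ) = r cosθ + √(L² − r² sin²θ); with ω constant, a = ω²·d²x/dθ².
d²x/dθ² = −r cosθ − r²(cos2θ)/√u − r⁴ sin²2θ/(4u^{3/2}),  u = L² − r² sin²θ = 0.00172155 m².
Substituting r = 0.0154 m, L = 0.0425 m, θ = 36.7°: d²x/dθ² = -0.014161 m.
a = ω²·d²x/dθ² = (184.8)²·(-0.014161) = -483.77 m/s²;  |a| = 483.77 m/s².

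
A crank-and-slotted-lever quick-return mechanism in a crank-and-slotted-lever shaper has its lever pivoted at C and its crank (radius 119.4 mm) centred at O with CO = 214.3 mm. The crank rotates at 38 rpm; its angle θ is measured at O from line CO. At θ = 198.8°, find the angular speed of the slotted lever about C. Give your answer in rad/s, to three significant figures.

ω = 3.979 rad/s (from 38 rpm).
Crank pin A relative to C: A = (d + r cosθ, r sinθ); lever angle φ = atan2(r sinθ, d + r cosθ).
Differentiating tanφ: φ̇ = rω(d cosθ + r)/(d² + r² + 2dr cosθ).
d² + r² + 2dr cosθ = |CA|² = 0.0117362 m²;  d cosθ + r = -0.083467 m.
|ω_lever| = |0.1194·3.979·-0.083467| / 0.0117362 = 3.3791 rad/s.

3.38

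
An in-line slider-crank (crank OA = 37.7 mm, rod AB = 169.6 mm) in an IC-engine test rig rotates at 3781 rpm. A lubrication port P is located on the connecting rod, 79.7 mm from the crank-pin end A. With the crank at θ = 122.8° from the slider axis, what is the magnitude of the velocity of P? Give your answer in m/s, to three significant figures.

12.6

ω = 395.9 rad/s.  Crank-pin speed |V_A| = rω = 14.927 m/s, perpendicular to OA.
Rod angle: sinφ = −(r/L) sinθ ⇒ φ = -10.769°; ω_rod = −rω cosθ/√(L²−r²sin²θ) = +48.533 rad/s.
V_P = V_A + ω_rod × AP, with AP = 0.0797 m along the rod.
Components: V_Px = −rω sinθ − a·ω_rod·sinφ = -11.825 m/s;  V_Py = rω cosθ + a·ω_rod·cosφ = -4.2862 m/s.
|V_P| = √(V_Px² + V_Py²) = 12.577 m/s.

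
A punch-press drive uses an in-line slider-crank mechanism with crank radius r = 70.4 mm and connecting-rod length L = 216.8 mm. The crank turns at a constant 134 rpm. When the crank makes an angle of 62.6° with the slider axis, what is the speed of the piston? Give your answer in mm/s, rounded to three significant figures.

1010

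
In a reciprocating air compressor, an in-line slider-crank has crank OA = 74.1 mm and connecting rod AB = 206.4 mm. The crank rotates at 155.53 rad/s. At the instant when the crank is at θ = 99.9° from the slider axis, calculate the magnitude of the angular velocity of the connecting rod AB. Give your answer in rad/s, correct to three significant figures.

10.3

ω = 155.5 rad/s
The rod makes angle φ with the slider axis where L sinφ = r sinθ; differentiating, L cosφ·φ̇ = r ω cosθ.
L cosφ = √(L² − r² sin²θ) = 0.19306 m.
|ω_rod| = r ω |cosθ| / √(L² − r² sin²θ) = 0.0741·155.5·0.17193/0.19306 = 10.263 rad/s.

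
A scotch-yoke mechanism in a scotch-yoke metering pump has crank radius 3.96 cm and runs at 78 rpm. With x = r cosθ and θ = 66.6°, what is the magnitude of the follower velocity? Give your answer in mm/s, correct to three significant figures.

ω = 8.168 rad/s (from 78 rpm).
x = r cosθ ⇒ ẋ = −rω sinθ.
|v| = rω|sinθ| = 0.0396·8.168·|sin 66.6°| = 0.29686 m/s = 296.86 mm/s.

297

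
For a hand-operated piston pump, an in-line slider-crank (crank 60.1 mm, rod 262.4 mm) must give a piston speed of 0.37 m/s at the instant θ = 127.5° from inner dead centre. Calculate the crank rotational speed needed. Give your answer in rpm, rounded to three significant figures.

For an in-line slider-crank, |v_piston| = rω|sinθ|·[1 + r cosθ/√(L² − r² sin²θ)].
With r = 0.0601 m, L = 0.2624 m, θ = 127.5°: the bracketed kinematic factor |dx/dθ| = 0.04092 m.
ω = v/|dx/dθ| = 0.37/0.04092 = 9.0421 rad/s.
N = 60ω/(2π) = 86.345 rpm.

86.3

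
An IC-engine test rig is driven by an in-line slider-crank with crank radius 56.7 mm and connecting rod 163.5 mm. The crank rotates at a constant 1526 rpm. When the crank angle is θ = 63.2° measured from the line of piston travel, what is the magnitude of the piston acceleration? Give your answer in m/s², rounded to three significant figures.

351

ω = 2π·1526/60 = 159.8 rad/s
x(θ) = r cosθ + √(L² − r² sin²θ); with ω constant, a = ω²·d²x/dθ².
d²x/dθ² = −r cosθ − r²(cos2θ)/√u − r⁴ sin²2θ/(4u^{3/2}),  u = L² − r² sin²θ = 0.0241709 m².
Substituting r = 0.0567 m, L = 0.1635 m, θ = 63.2°: d²x/dθ² = -0.013739 m.
a = ω²·d²x/dθ² = (159.8)²·(-0.013739) = -350.85 m/s²;  |a| = 350.85 m/s².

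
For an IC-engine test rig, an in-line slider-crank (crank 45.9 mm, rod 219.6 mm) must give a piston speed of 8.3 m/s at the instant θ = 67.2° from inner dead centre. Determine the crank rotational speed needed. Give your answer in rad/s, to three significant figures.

For an in-line slider-crank, |v_piston| = rω|sinθ|·[1 + r cosθ/√(L² − r² sin²θ)].
With r = 0.0459 m, L = 0.2196 m, θ = 67.2°: the bracketed kinematic factor |dx/dθ| = 0.045806 m.
ω = v/|dx/dθ| = 8.3/0.045806 = 181.2 rad/s.

181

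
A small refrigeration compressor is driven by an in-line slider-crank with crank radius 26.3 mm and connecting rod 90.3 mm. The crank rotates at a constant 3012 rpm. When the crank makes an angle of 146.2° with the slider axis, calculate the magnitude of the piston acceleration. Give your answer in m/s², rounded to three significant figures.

1870

ω = 2π·3012/60 = 315.4 rad/s
x(θ) = r cosθ + √(L² − r² sin²θ); with ω constant, a = ω²·d²x/dθ².
d²x/dθ² = −r cosθ − r²(cos2θ)/√u − r⁴ sin²2θ/(4u^{3/2}),  u = L² − r² sin²θ = 0.00794004 m².
Substituting r = 0.0263 m, L = 0.0903 m, θ = 146.2°: d²x/dθ² = +0.018752 m.
a = ω²·d²x/dθ² = (315.4)²·(+0.018752) = +1865.6 m/s²;  |a| = 1865.6 m/s².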